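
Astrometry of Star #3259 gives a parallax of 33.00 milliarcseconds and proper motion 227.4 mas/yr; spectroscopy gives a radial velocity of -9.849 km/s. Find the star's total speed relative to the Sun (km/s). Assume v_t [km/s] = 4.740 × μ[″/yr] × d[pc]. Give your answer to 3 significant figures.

34.1 km/s

d = 1/p = 1/0.03300″ = 30.303 pc.
μ = 227.4 mas/yr = 0.2274 ″/yr.
v_t = 4.740 μ d = 4.740 × 0.2274 × 30.303 = 32.663 km/s.
v = √(v_r² + v_t²) = √((-9.849)² + 32.663²) = √1163.87 = 34.116 km/s.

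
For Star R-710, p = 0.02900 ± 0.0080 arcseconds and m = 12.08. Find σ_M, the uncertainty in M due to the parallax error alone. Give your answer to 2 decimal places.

σ_M = 0.60 mag

M = m − 5 log₁₀ d + 5 = m + 5 log₁₀ p + 5, so ∂M/∂p = 5/(p ln 10).
σ_M = (5/ln 10) · (σ_p/p) = 2.1715 × 0.0080/0.02900 = 2.1715 × 0.27586 = 0.59903.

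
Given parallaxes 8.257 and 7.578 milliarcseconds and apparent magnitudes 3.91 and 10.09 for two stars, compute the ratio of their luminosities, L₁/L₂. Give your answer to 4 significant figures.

d₁ = 1/p₁ = 1/0.008257″ = 121.11 pc; d₂ = 1/p₂ = 1/0.007578″ = 131.96 pc.
M₁ = m₁ − 5 log₁₀ d₁ + 5 = 3.91 − 10.4159 + 5 = -1.5059.
M₂ = 10.09 − 10.6022 + 5 = 4.4878.
L₁/L₂ = 10^(0.4(M₂ − M₁)) = 10^(0.4 × 5.9937) = 10^2.39748 = 249.74.

L₁/L₂ = 249.7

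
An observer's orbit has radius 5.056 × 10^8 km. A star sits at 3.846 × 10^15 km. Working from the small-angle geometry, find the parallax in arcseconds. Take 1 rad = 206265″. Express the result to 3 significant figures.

θ ≈ B/d = (5.056 × 10^8) / (3.846 × 10^15) = 1.3146 × 10^-7 rad.
In arcseconds: 1.3146 × 10^-7 × 206265 = 0.027116″.

0.0271 arcsec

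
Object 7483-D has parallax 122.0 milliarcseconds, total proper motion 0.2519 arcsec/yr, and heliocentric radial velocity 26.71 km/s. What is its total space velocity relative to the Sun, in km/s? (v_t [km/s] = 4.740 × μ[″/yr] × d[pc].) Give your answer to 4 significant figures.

28.45 km/s

d = 1/p = 1/0.1220″ = 8.1967 pc.
v_t = 4.740 μ d = 4.740 × 0.2519 × 8.1967 = 9.7869 km/s.
v = √(v_r² + v_t²) = √(26.71² + 9.7869²) = √809.208 = 28.447 km/s.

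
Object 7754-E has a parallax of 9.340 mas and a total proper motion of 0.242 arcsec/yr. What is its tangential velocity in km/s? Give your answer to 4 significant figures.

122.8 km/s

d = 1/p = 1/0.009340″ = 107.07 pc.
v_t = 4.74 × μ × d = 4.74 × 0.242 × 107.07 = 122.82 km/s.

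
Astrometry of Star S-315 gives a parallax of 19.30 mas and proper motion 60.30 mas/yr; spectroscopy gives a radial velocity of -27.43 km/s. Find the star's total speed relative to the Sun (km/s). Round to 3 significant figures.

d = 1/p = 1/0.01930″ = 51.813 pc.
μ = 60.30 mas/yr = 0.06030 ″/yr.
v_t = 4.740 μ d = 4.740 × 0.06030 × 51.813 = 14.809 km/s.
v = √(v_r² + v_t²) = √((-27.43)² + 14.809²) = √971.711 = 31.172 km/s.

31.2 km/s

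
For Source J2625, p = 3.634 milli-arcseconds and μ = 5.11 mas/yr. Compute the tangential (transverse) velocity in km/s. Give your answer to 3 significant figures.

d = 1/p = 1/0.003634″ = 275.18 pc.
μ = 5.11 mas/yr = 0.00511 ″/yr.
v_t = 4.74 × μ × d = 4.74 × 0.00511 × 275.18 = 6.6652 km/s.

6.67 km/s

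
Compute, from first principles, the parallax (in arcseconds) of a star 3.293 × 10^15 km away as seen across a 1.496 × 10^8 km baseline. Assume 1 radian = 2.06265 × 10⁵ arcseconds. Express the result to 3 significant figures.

0.00937 arcsec

θ ≈ B/d = (1.496 × 10^8) / (3.293 × 10^15) = 4.5430 × 10^-8 rad.
In arcseconds: 4.5430 × 10^-8 × 206265 = 0.0093706″.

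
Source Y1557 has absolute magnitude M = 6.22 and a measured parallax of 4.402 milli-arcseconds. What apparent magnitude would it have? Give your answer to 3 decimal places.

m = 13.002

d = 1/p = 1/0.004402″ = 227.17 pc.
m − M = 5 log₁₀ d − 5 = 5 log₁₀(227.17) − 5 = 11.7818 − 5 = 6.7818.
m = M + (m − M) = 6.22 + 6.7818 = 13.002.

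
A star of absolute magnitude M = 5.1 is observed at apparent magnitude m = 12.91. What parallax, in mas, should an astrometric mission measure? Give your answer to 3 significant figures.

2.74 mas

m − M = 12.91 − 5.1 = 7.81.
d = 10^((m−M)/5 + 1) = 10^2.562 = 364.75 pc.
p = 1/d = 1/364.75 = 0.0027416 arcsec = 2.7416 mas.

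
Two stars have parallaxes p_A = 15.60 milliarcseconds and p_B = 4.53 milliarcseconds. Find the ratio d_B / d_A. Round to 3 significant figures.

3.44

Since d = 1/p, d_B/d_A = p_A/p_B.
= 15.60 / 4.53 = 3.4437.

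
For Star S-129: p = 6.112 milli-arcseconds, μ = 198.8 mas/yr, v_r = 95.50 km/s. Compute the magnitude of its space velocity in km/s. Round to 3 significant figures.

d = 1/p = 1/0.006112″ = 163.61 pc.
μ = 198.8 mas/yr = 0.1988 ″/yr.
v_t = 4.740 μ d = 4.740 × 0.1988 × 163.61 = 154.17 km/s.
v = √(v_r² + v_t²) = √(95.50² + 154.17²) = √32888.6 = 181.35 km/s.

181 km/s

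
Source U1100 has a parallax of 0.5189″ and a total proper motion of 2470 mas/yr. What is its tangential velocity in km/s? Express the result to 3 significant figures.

d = 1/p = 1/0.5189″ = 1.9272 pc.
μ = 2470 mas/yr = 2.47 ″/yr.
v_t = 4.74 × μ × d = 4.74 × 2.47 × 1.9272 = 22.563 km/s.

22.6 km/s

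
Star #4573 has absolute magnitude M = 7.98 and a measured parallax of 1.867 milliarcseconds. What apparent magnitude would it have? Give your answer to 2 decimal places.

m = 16.62

d = 1/p = 1/0.001867″ = 535.62 pc.
m − M = 5 log₁₀ d − 5 = 5 log₁₀(535.62) − 5 = 13.6443 − 5 = 8.6443.
m = M + (m − M) = 7.98 + 8.6443 = 16.62.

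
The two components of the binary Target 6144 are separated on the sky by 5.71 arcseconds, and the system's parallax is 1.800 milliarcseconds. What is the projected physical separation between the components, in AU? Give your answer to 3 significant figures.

3170 AU

d = 1/p = 1/0.001800″ = 555.56 pc.
At distance d (pc), an angle of θ arcsec spans θ·d AU: s = 5.71 × 555.56 = 3172.2 AU.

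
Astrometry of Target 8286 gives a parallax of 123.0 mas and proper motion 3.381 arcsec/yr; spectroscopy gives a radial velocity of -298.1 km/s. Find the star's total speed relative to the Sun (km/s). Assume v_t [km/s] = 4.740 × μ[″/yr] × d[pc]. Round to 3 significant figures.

325 km/s

d = 1/p = 1/0.1230″ = 8.1301 pc.
v_t = 4.740 μ d = 4.740 × 3.381 × 8.1301 = 130.29 km/s.
v = √(v_r² + v_t²) = √((-298.1)² + 130.29²) = √105839 = 325.33 km/s.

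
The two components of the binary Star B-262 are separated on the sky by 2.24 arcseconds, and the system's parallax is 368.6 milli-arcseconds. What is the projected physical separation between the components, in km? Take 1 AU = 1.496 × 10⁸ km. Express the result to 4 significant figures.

d = 1/p = 1/0.3686″ = 2.713 pc.
At distance d (pc), an angle of θ arcsec spans θ·d AU: s = 2.24 × 2.713 = 6.0771 AU.
= 6.0771 × 1.496 × 10⁸ km = 9.0913 × 10^8 km.

9.091 × 10^8 km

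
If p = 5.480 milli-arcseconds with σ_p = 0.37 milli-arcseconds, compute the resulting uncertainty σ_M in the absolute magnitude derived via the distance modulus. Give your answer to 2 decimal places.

M = m − 5 log₁₀ d + 5 = m + 5 log₁₀ p + 5, so ∂M/∂p = 5/(p ln 10).
σ_M = (5/ln 10) · (σ_p/p) = 2.1715 × 0.37/5.480 = 2.1715 × 0.067518 = 0.14662.

σ_M = 0.15 mag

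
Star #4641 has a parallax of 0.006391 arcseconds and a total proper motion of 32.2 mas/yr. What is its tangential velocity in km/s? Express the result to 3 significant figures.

23.9 km/s

d = 1/p = 1/0.006391″ = 156.47 pc.
μ = 32.2 mas/yr = 0.0322 ″/yr.
v_t = 4.74 × μ × d = 4.74 × 0.0322 × 156.47 = 23.882 km/s.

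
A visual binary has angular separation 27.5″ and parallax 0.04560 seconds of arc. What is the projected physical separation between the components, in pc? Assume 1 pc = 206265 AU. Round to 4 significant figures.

0.002924 pc

d = 1/p = 1/0.04560″ = 21.93 pc.
At distance d (pc), an angle of θ arcsec spans θ·d AU: s = 27.5 × 21.93 = 603.08 AU.
= 603.08 / 206265 = 0.0029238 pc.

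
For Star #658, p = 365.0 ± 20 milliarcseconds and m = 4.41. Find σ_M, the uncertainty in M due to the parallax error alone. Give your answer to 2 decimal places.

σ_M = 0.12 mag

M = m − 5 log₁₀ d + 5 = m + 5 log₁₀ p + 5, so ∂M/∂p = 5/(p ln 10).
σ_M = (5/ln 10) · (σ_p/p) = 2.1715 × 20/365.0 = 2.1715 × 0.054795 = 0.11899.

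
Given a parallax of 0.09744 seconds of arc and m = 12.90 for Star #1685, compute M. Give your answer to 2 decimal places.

d = 1/p = 1/0.09744″ = 10.263 pc.
m − M = 5 log₁₀(10.263) − 5 = 5.0564 − 5 = 0.0564.
M = m − (m − M) = 12.90 − 0.0564 = 12.84.

M = 12.84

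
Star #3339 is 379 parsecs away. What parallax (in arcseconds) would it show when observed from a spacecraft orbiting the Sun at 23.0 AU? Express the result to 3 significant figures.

0.0607 arcsec

p (arcsec) = B (AU) / d (pc).
p = 23.0 / 379 = 0.060686 arcsec.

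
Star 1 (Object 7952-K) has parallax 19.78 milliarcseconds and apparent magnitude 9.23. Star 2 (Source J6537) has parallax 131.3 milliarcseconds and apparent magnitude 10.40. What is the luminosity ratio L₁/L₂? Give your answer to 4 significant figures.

L₁/L₂ = 129.4

d₁ = 1/p₁ = 1/0.01978″ = 50.556 pc; d₂ = 1/p₂ = 1/0.1313″ = 7.6161 pc.
M₁ = m₁ − 5 log₁₀ d₁ + 5 = 9.23 − 8.5189 + 5 = 5.7111.
M₂ = 10.40 − 4.4087 + 5 = 10.9913.
L₁/L₂ = 10^(0.4(M₂ − M₁)) = 10^(0.4 × 5.2802) = 10^2.11208 = 129.44.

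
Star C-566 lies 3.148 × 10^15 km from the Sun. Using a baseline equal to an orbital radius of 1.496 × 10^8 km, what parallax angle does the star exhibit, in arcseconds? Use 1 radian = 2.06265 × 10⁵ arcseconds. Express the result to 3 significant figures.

0.00980 arcsec

θ ≈ B/d = (1.496 × 10^8) / (3.148 × 10^15) = 4.7522 × 10^-8 rad.
In arcseconds: 4.7522 × 10^-8 × 206265 = 0.0098021″.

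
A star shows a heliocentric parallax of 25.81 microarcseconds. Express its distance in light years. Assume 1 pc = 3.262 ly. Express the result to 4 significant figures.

p = 25.81 microarcseconds = 0.00002581 arcsec.
d = 1/p = 1/0.00002581 = 38745 pc.
In light-years: 38745 × 3.262 = 1.2639 × 10^5 ly.

126400 light years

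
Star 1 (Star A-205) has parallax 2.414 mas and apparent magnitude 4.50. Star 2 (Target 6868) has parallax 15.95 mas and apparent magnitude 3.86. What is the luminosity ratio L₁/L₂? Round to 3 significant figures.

L₁/L₂ = 24.2

d₁ = 1/p₁ = 1/0.002414″ = 414.25 pc; d₂ = 1/p₂ = 1/0.01595″ = 62.696 pc.
M₁ = m₁ − 5 log₁₀ d₁ + 5 = 4.50 − 13.0863 + 5 = -3.5863.
M₂ = 3.86 − 8.9862 + 5 = -0.1262.
L₁/L₂ = 10^(0.4(M₂ − M₁)) = 10^(0.4 × 3.4601) = 10^1.38404 = 24.213.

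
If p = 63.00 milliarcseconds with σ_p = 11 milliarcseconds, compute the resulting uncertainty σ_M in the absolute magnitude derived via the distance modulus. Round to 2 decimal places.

σ_M = 0.38 mag

M = m − 5 log₁₀ d + 5 = m + 5 log₁₀ p + 5, so ∂M/∂p = 5/(p ln 10).
σ_M = (5/ln 10) · (σ_p/p) = 2.1715 × 11/63.00 = 2.1715 × 0.1746 = 0.37914.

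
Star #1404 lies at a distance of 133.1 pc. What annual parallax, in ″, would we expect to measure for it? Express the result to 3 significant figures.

p = 1/d = 1/133.1 = 0.0075131 arcsec.

0.00751 ″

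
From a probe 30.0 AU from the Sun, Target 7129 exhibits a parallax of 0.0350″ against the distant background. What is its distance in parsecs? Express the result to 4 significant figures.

With baseline B (in AU) and parallax p (in arcsec), d = B/p parsecs.
d = 30.0 / 0.0350 = 857.14 pc.

857.1 pc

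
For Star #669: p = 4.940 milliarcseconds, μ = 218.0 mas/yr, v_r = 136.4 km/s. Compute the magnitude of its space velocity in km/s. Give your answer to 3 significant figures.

250 km/s

d = 1/p = 1/0.004940″ = 202.43 pc.
μ = 218.0 mas/yr = 0.2180 ″/yr.
v_t = 4.740 μ d = 4.740 × 0.2180 × 202.43 = 209.17 km/s.
v = √(v_r² + v_t²) = √(136.4² + 209.17²) = √62357 = 249.71 km/s.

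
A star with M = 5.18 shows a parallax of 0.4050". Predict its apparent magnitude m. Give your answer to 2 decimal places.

d = 1/p = 1/0.4050″ = 2.4691 pc.
m − M = 5 log₁₀ d − 5 = 5 log₁₀(2.4691) − 5 = 1.9627 − 5 = -3.0373.
m = M + (m − M) = 5.18 + (-3.0373) = 2.14.

m = 2.14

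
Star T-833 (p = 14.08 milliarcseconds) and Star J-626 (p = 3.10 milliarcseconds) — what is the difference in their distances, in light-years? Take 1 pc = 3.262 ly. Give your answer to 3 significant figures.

d_A = 1/0.01408″ = 71.023 pc; d_B = 1/0.003100″ = 322.58 pc.
|d_B − d_A| = |322.58 − 71.023| = 251.56 pc = 251.56 × 3.262 ly = 820.59 ly.

821 ly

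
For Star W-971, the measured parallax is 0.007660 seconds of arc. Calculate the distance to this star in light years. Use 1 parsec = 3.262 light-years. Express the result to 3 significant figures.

426 light years

d = 1/p = 1/0.007660 = 130.55 pc.
In light-years: 130.55 × 3.262 = 425.85 ly.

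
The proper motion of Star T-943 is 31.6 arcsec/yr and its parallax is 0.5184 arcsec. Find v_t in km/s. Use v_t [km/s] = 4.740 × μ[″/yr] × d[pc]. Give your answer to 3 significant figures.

d = 1/p = 1/0.5184″ = 1.929 pc.
v_t = 4.74 × μ × d = 4.74 × 31.6 × 1.929 = 288.93 km/s.

289 km/s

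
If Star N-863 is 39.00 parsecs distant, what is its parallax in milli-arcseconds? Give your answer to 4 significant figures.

p = 1/d = 1/39 = 0.025641 arcsec.
= 0.025641 × 1000 = 25.641 mas.

25.64 mas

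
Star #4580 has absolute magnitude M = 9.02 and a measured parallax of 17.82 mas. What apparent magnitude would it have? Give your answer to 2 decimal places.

d = 1/p = 1/0.01782″ = 56.117 pc.
m − M = 5 log₁₀ d − 5 = 5 log₁₀(56.117) − 5 = 8.7455 − 5 = 3.7455.
m = M + (m − M) = 9.02 + 3.7455 = 12.77.

m = 12.77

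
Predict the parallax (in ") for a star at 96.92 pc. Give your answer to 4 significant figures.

0.01032 "

p = 1/d = 1/96.92 = 0.010318 arcsec.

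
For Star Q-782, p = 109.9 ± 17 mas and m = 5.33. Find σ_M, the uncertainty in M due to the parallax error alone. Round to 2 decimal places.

σ_M = 0.34 mag

M = m − 5 log₁₀ d + 5 = m + 5 log₁₀ p + 5, so ∂M/∂p = 5/(p ln 10).
σ_M = (5/ln 10) · (σ_p/p) = 2.1715 × 17/109.9 = 2.1715 × 0.15469 = 0.33591.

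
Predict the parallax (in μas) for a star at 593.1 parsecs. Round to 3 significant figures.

1690 μas

p = 1/d = 1/593.1 = 0.0016861 arcsec.
= 0.0016861 × 10⁶ = 1686.1 μas.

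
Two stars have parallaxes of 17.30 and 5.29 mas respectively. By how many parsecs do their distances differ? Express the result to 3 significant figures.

d_A = 1/0.01730″ = 57.803 pc; d_B = 1/0.005290″ = 189.04 pc.
|d_B − d_A| = |189.04 − 57.803| = 131.24 pc.

131 pc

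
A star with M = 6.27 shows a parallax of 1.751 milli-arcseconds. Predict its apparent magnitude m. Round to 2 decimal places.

m = 15.05

d = 1/p = 1/0.001751″ = 571.1 pc.
m − M = 5 log₁₀ d − 5 = 5 log₁₀(571.1) − 5 = 13.7836 − 5 = 8.7836.
m = M + (m − M) = 6.27 + 8.7836 = 15.05.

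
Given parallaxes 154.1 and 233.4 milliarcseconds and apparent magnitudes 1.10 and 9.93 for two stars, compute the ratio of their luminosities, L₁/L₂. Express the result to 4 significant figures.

d₁ = 1/p₁ = 1/0.1541″ = 6.4893 pc; d₂ = 1/p₂ = 1/0.2334″ = 4.2845 pc.
M₁ = m₁ − 5 log₁₀ d₁ + 5 = 1.10 − 4.0610 + 5 = 2.0390.
M₂ = 9.93 − 3.1595 + 5 = 11.7705.
L₁/L₂ = 10^(0.4(M₂ − M₁)) = 10^(0.4 × 9.7315) = 10^3.89260 = 7809.1.

L₁/L₂ = 7809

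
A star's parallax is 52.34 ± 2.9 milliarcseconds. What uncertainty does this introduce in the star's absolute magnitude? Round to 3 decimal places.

M = m − 5 log₁₀ d + 5 = m + 5 log₁₀ p + 5, so ∂M/∂p = 5/(p ln 10).
σ_M = (5/ln 10) · (σ_p/p) = 2.1715 × 2.9/52.34 = 2.1715 × 0.055407 = 0.12032.

σ_M = 0.120 mag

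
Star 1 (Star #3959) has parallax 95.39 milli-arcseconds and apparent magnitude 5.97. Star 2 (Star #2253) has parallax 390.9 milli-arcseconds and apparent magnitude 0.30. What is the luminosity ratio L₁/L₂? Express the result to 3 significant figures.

L₁/L₂ = 0.0906

d₁ = 1/p₁ = 1/0.09539″ = 10.483 pc; d₂ = 1/p₂ = 1/0.3909″ = 2.5582 pc.
M₁ = m₁ − 5 log₁₀ d₁ + 5 = 5.97 − 5.1024 + 5 = 5.8676.
M₂ = 0.30 − 2.0397 + 5 = 3.2603.
L₁/L₂ = 10^(0.4(M₂ − M₁)) = 10^(0.4 × (-2.6073)) = 10^(-1.04292) = 0.09059.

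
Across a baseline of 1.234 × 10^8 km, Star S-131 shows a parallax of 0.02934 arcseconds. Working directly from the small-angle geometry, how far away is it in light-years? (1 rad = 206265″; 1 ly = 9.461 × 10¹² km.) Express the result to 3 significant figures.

91.7 ly

θ = 0.02934″ = 0.02934/206265 = 1.4224 × 10^-7 rad.
d = B/θ = (1.234 × 10^8) / (1.4224 × 10^-7) = 8.6755 × 10^14 km = (8.6755 × 10^14) / (9.461 × 10^12) ly = 91.697 ly.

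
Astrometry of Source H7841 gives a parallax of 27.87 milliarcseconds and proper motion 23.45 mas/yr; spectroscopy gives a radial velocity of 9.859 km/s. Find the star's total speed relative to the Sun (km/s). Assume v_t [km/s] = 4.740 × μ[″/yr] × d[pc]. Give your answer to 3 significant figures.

10.6 km/s

d = 1/p = 1/0.02787″ = 35.881 pc.
μ = 23.45 mas/yr = 0.02345 ″/yr.
v_t = 4.740 μ d = 4.740 × 0.02345 × 35.881 = 3.9883 km/s.
v = √(v_r² + v_t²) = √(9.859² + 3.9883²) = √113.106 = 10.635 km/s.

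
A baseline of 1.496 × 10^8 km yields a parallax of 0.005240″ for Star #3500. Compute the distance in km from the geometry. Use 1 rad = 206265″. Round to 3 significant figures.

θ = 0.005240″ = 0.005240/206265 = 2.5404 × 10^-8 rad.
d = B/θ = (1.496 × 10^8) / (2.5404 × 10^-8) = 5.8888 × 10^15 km.

5.89 × 10^15 km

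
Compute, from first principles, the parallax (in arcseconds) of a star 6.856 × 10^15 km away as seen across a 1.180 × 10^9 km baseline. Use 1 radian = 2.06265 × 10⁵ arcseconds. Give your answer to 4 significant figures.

θ ≈ B/d = (1.180 × 10^9) / (6.856 × 10^15) = 1.7211 × 10^-7 rad.
In arcseconds: 1.7211 × 10^-7 × 206265 = 0.0355″.

0.03550 arcsec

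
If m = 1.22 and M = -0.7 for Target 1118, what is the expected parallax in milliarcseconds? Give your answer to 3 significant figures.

41.3 mas

m − M = 1.22 − (-0.7) = 1.92.
d = 10^((m−M)/5 + 1) = 10^1.384 = 24.21 pc.
p = 1/d = 1/24.21 = 0.041305 arcsec = 41.305 mas.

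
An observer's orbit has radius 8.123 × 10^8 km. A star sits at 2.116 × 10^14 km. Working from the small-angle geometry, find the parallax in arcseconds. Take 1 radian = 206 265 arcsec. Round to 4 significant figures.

0.7918 arcsec

θ ≈ B/d = (8.123 × 10^8) / (2.116 × 10^14) = 3.8388 × 10^-6 rad.
In arcseconds: 3.8388 × 10^-6 × 206265 = 0.79181″.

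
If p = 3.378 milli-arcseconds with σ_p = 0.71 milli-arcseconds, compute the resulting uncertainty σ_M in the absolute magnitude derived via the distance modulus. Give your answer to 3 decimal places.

M = m − 5 log₁₀ d + 5 = m + 5 log₁₀ p + 5, so ∂M/∂p = 5/(p ln 10).
σ_M = (5/ln 10) · (σ_p/p) = 2.1715 × 0.71/3.378 = 2.1715 × 0.21018 = 0.45641.

σ_M = 0.456 mag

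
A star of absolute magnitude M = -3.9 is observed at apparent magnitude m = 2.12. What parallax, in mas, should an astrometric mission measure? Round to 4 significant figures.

6.252 mas

m − M = 2.12 − (-3.9) = 6.02.
d = 10^((m−M)/5 + 1) = 10^2.204 = 159.96 pc.
p = 1/d = 1/159.96 = 0.0062516 arcsec = 6.2516 mas.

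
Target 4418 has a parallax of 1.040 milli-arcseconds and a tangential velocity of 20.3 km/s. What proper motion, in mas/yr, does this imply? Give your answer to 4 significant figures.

4.454 mas/yr

d = 1/p = 1/0.001040″ = 961.54 pc.
μ = v_t / (4.74 d) = 20.3 / (4.74 × 961.54) = 20.3 / 4557.7 = 0.004454 ″/yr = 4.454 mas/yr.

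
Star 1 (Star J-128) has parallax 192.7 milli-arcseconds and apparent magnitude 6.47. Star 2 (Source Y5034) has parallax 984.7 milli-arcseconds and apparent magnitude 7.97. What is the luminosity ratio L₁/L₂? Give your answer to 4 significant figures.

L₁/L₂ = 104.0

d₁ = 1/p₁ = 1/0.1927″ = 5.1894 pc; d₂ = 1/p₂ = 1/0.9847″ = 1.0155 pc.
M₁ = m₁ − 5 log₁₀ d₁ + 5 = 6.47 − 3.5756 + 5 = 7.8944.
M₂ = 7.97 − 0.0334 + 5 = 12.9366.
L₁/L₂ = 10^(0.4(M₂ − M₁)) = 10^(0.4 × 5.0422) = 10^2.01688 = 103.96.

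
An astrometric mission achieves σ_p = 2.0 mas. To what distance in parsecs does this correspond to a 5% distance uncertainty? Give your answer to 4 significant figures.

25.00 pc

σ_d/d = σ_p/p, so the condition is σ_p/p ≤ 0.05, i.e. p ≥ σ_p/0.05.
p_min = 2.0/0.05 = 40 mas = 0.04 arcsec.
d_max = 1/p_min = 1/0.04 = 25 pc.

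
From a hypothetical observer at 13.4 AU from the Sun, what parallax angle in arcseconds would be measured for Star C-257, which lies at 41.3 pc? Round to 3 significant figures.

p (arcsec) = B (AU) / d (pc).
p = 13.4 / 41.3 = 0.32446 arcsec.

0.324 arcsec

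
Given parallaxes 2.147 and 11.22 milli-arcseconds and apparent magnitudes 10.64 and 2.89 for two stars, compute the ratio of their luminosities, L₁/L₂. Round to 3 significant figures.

L₁/L₂ = 0.0217

d₁ = 1/p₁ = 1/0.002147″ = 465.77 pc; d₂ = 1/p₂ = 1/0.01122″ = 89.127 pc.
M₁ = m₁ − 5 log₁₀ d₁ + 5 = 10.64 − 13.3409 + 5 = 2.2991.
M₂ = 2.89 − 9.7500 + 5 = -1.8600.
L₁/L₂ = 10^(0.4(M₂ − M₁)) = 10^(0.4 × (-4.1591)) = 10^(-1.66364) = 0.021695.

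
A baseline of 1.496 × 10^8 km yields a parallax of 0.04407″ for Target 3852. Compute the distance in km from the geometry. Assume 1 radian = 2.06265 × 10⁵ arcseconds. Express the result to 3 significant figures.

θ = 0.04407″ = 0.04407/206265 = 2.1366 × 10^-7 rad.
d = B/θ = (1.496 × 10^8) / (2.1366 × 10^-7) = 7.0018 × 10^14 km.

7.00 × 10^14 km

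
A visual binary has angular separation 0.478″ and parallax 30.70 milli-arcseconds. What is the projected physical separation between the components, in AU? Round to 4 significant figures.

15.57 AU

d = 1/p = 1/0.03070″ = 32.573 pc.
At distance d (pc), an angle of θ arcsec spans θ·d AU: s = 0.478 × 32.573 = 15.57 AU.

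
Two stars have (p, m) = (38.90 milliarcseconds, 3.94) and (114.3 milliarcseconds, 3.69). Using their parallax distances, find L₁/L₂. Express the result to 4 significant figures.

L₁/L₂ = 6.858

d₁ = 1/p₁ = 1/0.03890″ = 25.707 pc; d₂ = 1/p₂ = 1/0.1143″ = 8.7489 pc.
M₁ = m₁ − 5 log₁₀ d₁ + 5 = 3.94 − 7.0503 + 5 = 1.8897.
M₂ = 3.69 − 4.7098 + 5 = 3.9802.
L₁/L₂ = 10^(0.4(M₂ − M₁)) = 10^(0.4 × 2.0905) = 10^0.83620 = 6.858.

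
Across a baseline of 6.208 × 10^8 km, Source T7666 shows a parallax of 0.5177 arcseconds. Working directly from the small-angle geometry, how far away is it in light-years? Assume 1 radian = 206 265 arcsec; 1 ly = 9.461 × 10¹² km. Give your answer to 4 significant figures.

26.14 ly

θ = 0.5177″ = 0.5177/206265 = 2.5099 × 10^-6 rad.
d = B/θ = (6.208 × 10^8) / (2.5099 × 10^-6) = 2.4734 × 10^14 km = (2.4734 × 10^14) / (9.461 × 10^12) ly = 26.143 ly.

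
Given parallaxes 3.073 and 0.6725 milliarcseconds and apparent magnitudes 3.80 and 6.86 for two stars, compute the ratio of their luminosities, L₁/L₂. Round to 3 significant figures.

d₁ = 1/p₁ = 1/0.003073″ = 325.41 pc; d₂ = 1/p₂ = 1/0.0006725″ = 1487 pc.
M₁ = m₁ − 5 log₁₀ d₁ + 5 = 3.80 − 12.5622 + 5 = -3.7622.
M₂ = 6.86 − 15.8616 + 5 = -4.0016.
L₁/L₂ = 10^(0.4(M₂ − M₁)) = 10^(0.4 × (-0.2394)) = 10^(-0.09576) = 0.80212.

L₁/L₂ = 0.802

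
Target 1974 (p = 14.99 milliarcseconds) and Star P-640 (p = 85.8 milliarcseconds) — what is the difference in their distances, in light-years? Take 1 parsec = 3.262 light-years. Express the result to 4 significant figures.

d_A = 1/0.01499″ = 66.711 pc; d_B = 1/0.08580″ = 11.655 pc.
|d_B − d_A| = |11.655 − 66.711| = 55.056 pc = 55.056 × 3.262 ly = 179.59 ly.

179.6 ly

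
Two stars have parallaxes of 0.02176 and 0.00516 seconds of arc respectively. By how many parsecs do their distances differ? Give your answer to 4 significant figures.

147.8 pc

d_A = 1/0.02176″ = 45.956 pc; d_B = 1/0.005160″ = 193.8 pc.
|d_B − d_A| = |193.8 − 45.956| = 147.84 pc.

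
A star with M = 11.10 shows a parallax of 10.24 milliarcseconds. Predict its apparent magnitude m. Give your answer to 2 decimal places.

m = 16.05

d = 1/p = 1/0.01024″ = 97.656 pc.
m − M = 5 log₁₀ d − 5 = 5 log₁₀(97.656) − 5 = 9.9485 − 5 = 4.9485.
m = M + (m − M) = 11.10 + 4.9485 = 16.05.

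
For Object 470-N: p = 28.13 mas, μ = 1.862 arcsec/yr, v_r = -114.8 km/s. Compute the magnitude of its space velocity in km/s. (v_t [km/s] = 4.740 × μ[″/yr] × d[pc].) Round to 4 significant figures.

334.1 km/s

d = 1/p = 1/0.02813″ = 35.549 pc.
v_t = 4.740 μ d = 4.740 × 1.862 × 35.549 = 313.75 km/s.
v = √(v_r² + v_t²) = √((-114.8)² + 313.75²) = √111618 = 334.09 km/s.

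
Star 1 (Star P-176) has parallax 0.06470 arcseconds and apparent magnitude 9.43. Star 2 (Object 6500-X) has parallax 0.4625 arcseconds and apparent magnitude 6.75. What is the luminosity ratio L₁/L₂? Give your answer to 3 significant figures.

L₁/L₂ = 4.33

d₁ = 1/p₁ = 1/0.06470″ = 15.456 pc; d₂ = 1/p₂ = 1/0.4625″ = 2.1622 pc.
M₁ = m₁ − 5 log₁₀ d₁ + 5 = 9.43 − 5.9455 + 5 = 8.4845.
M₂ = 6.75 − 1.6745 + 5 = 10.0755.
L₁/L₂ = 10^(0.4(M₂ − M₁)) = 10^(0.4 × 1.5910) = 10^0.63640 = 4.3291.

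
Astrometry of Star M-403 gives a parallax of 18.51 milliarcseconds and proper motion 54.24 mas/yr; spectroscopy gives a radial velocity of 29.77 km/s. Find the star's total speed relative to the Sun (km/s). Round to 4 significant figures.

32.85 km/s

d = 1/p = 1/0.01851″ = 54.025 pc.
μ = 54.24 mas/yr = 0.05424 ″/yr.
v_t = 4.740 μ d = 4.740 × 0.05424 × 54.025 = 13.89 km/s.
v = √(v_r² + v_t²) = √(29.77² + 13.89²) = √1079.19 = 32.851 km/s.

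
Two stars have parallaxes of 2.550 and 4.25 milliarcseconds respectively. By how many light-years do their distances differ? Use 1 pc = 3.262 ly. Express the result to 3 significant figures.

512 ly

d_A = 1/0.002550″ = 392.16 pc; d_B = 1/0.004250″ = 235.29 pc.
|d_B − d_A| = |235.29 − 392.16| = 156.87 pc = 156.87 × 3.262 ly = 511.71 ly.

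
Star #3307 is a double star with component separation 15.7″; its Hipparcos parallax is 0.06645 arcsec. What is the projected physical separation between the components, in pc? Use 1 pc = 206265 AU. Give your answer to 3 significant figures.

0.00115 pc

d = 1/p = 1/0.06645″ = 15.049 pc.
At distance d (pc), an angle of θ arcsec spans θ·d AU: s = 15.7 × 15.049 = 236.27 AU.
= 236.27 / 206265 = 0.0011455 pc.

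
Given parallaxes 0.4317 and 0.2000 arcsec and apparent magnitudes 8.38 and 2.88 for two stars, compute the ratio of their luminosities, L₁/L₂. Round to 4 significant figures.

L₁/L₂ = 0.001354

d₁ = 1/p₁ = 1/0.4317″ = 2.3164 pc; d₂ = 1/p₂ = 1/0.2000″ = 5 pc.
M₁ = m₁ − 5 log₁₀ d₁ + 5 = 8.38 − 1.8241 + 5 = 11.5559.
M₂ = 2.88 − 3.4949 + 5 = 4.3851.
L₁/L₂ = 10^(0.4(M₂ − M₁)) = 10^(0.4 × (-7.1708)) = 10^(-2.86832) = 0.0013542.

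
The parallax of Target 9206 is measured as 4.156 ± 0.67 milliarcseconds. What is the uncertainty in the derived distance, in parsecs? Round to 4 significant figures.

38.79 pc

d = 1/p, so σ_d = σ_p / p².
σ_d = 0.000670 / (0.004156)² = 0.000670 / 0.000017272 = 38.791 pc.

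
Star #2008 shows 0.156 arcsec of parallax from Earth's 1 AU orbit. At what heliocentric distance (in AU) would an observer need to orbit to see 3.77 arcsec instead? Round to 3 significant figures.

Parallax scales linearly with baseline: p ∝ B, so B = p_target / p_Earth × 1 AU.
B = 3.77 / 0.156 = 24.167 AU.

24.2 AU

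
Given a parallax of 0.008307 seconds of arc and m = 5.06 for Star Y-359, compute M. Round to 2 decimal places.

d = 1/p = 1/0.008307″ = 120.38 pc.
m − M = 5 log₁₀(120.38) − 5 = 10.4028 − 5 = 5.4028.
M = m − (m − M) = 5.06 − 5.4028 = -0.34.

M = -0.34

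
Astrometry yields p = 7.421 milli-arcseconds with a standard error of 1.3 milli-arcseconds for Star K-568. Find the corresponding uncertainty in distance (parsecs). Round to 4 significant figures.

d = 1/p, so σ_d = σ_p / p².
σ_d = 0.00130 / (0.007421)² = 0.00130 / 0.000055071 = 23.606 pc.

23.61 pc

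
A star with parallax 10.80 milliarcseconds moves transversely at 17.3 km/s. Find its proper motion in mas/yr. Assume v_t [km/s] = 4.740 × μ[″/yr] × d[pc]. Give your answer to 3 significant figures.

39.4 mas/yr

d = 1/p = 1/0.01080″ = 92.593 pc.
μ = v_t / (4.74 d) = 17.3 / (4.74 × 92.593) = 17.3 / 438.89 = 0.039418 ″/yr = 39.418 mas/yr.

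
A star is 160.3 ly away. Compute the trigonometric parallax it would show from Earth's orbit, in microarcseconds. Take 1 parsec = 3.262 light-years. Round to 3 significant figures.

20300 μas

d = 160.3 ly ÷ 3.262 = 49.142 pc.
p = 1/d = 1/49.142 = 0.020349 arcsec.
= 0.020349 × 10⁶ = 20349 μas.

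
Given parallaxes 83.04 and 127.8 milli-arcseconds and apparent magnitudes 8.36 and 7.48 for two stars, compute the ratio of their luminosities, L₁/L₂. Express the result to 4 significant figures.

d₁ = 1/p₁ = 1/0.08304″ = 12.042 pc; d₂ = 1/p₂ = 1/0.1278″ = 7.8247 pc.
M₁ = m₁ − 5 log₁₀ d₁ + 5 = 8.36 − 5.4035 + 5 = 7.9565.
M₂ = 7.48 − 4.4673 + 5 = 8.0127.
L₁/L₂ = 10^(0.4(M₂ − M₁)) = 10^(0.4 × 0.0562) = 10^0.02248 = 1.0531.

L₁/L₂ = 1.053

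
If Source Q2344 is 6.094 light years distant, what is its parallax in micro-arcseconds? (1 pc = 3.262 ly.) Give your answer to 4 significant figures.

535300 μas

d = 6.094 ly ÷ 3.262 = 1.8682 pc.
p = 1/d = 1/1.8682 = 0.53527 arcsec.
= 0.53527 × 10⁶ = 5.3527 × 10^5 μas.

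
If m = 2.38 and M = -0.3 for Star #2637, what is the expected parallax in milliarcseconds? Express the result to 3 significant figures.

29.1 mas

m − M = 2.38 − (-0.3) = 2.68.
d = 10^((m−M)/5 + 1) = 10^1.536 = 34.356 pc.
p = 1/d = 1/34.356 = 0.029107 arcsec = 29.107 mas.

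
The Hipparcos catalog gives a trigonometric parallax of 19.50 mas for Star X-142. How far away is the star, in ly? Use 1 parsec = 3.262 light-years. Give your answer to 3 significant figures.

167 ly

p = 19.50 mas = 0.01950 arcsec.
d = 1/p = 1/0.01950 = 51.282 pc.
In light-years: 51.282 × 3.262 = 167.28 ly.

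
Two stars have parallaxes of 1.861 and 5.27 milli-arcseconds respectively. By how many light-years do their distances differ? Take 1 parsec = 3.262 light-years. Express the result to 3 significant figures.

d_A = 1/0.001861″ = 537.35 pc; d_B = 1/0.005270″ = 189.75 pc.
|d_B − d_A| = |189.75 − 537.35| = 347.6 pc = 347.6 × 3.262 ly = 1133.9 ly.

1130 ly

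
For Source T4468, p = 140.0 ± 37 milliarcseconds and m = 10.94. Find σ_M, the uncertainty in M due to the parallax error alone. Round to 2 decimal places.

σ_M = 0.57 mag

M = m − 5 log₁₀ d + 5 = m + 5 log₁₀ p + 5, so ∂M/∂p = 5/(p ln 10).
σ_M = (5/ln 10) · (σ_p/p) = 2.1715 × 37/140.0 = 2.1715 × 0.26429 = 0.57391.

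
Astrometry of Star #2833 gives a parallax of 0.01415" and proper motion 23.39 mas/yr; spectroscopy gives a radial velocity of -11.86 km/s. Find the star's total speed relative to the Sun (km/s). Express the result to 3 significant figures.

14.2 km/s

d = 1/p = 1/0.01415″ = 70.671 pc.
μ = 23.39 mas/yr = 0.02339 ″/yr.
v_t = 4.740 μ d = 4.740 × 0.02339 × 70.671 = 7.8352 km/s.
v = √(v_r² + v_t²) = √((-11.86)² + 7.8352²) = √202.05 = 14.214 km/s.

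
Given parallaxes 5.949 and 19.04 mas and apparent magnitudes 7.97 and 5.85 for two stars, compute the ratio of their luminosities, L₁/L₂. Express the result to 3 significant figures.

L₁/L₂ = 1.45

d₁ = 1/p₁ = 1/0.005949″ = 168.1 pc; d₂ = 1/p₂ = 1/0.01904″ = 52.521 pc.
M₁ = m₁ − 5 log₁₀ d₁ + 5 = 7.97 − 11.1278 + 5 = 1.8422.
M₂ = 5.85 − 8.6017 + 5 = 2.2483.
L₁/L₂ = 10^(0.4(M₂ − M₁)) = 10^(0.4 × 0.4061) = 10^0.16244 = 1.4536.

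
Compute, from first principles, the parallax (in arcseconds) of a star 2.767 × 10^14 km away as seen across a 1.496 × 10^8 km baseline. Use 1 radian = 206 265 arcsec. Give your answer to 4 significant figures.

0.1115 arcsec

θ ≈ B/d = (1.496 × 10^8) / (2.767 × 10^14) = 5.4066 × 10^-7 rad.
In arcseconds: 5.4066 × 10^-7 × 206265 = 0.11152″.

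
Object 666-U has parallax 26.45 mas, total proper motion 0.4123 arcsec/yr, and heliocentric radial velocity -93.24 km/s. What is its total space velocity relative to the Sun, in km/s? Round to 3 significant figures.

d = 1/p = 1/0.02645″ = 37.807 pc.
v_t = 4.740 μ d = 4.740 × 0.4123 × 37.807 = 73.886 km/s.
v = √(v_r² + v_t²) = √((-93.24)² + 73.886²) = √14152.8 = 118.97 km/s.

119 km/s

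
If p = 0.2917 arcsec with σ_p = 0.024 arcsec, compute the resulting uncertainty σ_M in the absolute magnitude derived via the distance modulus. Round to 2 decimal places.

σ_M = 0.18 mag

M = m − 5 log₁₀ d + 5 = m + 5 log₁₀ p + 5, so ∂M/∂p = 5/(p ln 10).
σ_M = (5/ln 10) · (σ_p/p) = 2.1715 × 0.024/0.2917 = 2.1715 × 0.082276 = 0.17866.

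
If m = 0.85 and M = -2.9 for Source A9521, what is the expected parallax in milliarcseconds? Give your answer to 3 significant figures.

m − M = 0.85 − (-2.9) = 3.75.
d = 10^((m−M)/5 + 1) = 10^1.750 = 56.234 pc.
p = 1/d = 1/56.234 = 0.017783 arcsec = 17.783 mas.

17.8 mas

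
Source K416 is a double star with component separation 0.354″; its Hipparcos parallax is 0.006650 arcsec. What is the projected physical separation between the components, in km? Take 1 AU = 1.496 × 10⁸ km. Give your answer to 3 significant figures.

7.96 × 10^9 km

d = 1/p = 1/0.006650″ = 150.38 pc.
At distance d (pc), an angle of θ arcsec spans θ·d AU: s = 0.354 × 150.38 = 53.235 AU.
= 53.235 × 1.496 × 10⁸ km = 7.9640 × 10^9 km.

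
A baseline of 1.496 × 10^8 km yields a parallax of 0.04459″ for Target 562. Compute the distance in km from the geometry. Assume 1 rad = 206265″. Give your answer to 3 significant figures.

6.92 × 10^14 km

θ = 0.04459″ = 0.04459/206265 = 2.1618 × 10^-7 rad.
d = B/θ = (1.496 × 10^8) / (2.1618 × 10^-7) = 6.9202 × 10^14 km.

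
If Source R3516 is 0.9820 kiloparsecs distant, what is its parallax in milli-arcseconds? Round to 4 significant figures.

d = 0.9820 kpc = 982 pc.
p = 1/d = 1/982 = 0.0010183 arcsec.
= 0.0010183 × 1000 = 1.0183 mas.

1.018 mas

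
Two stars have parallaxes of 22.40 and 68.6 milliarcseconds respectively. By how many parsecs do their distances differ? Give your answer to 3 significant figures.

d_A = 1/0.02240″ = 44.643 pc; d_B = 1/0.06860″ = 14.577 pc.
|d_B − d_A| = |14.577 − 44.643| = 30.066 pc.

30.1 pc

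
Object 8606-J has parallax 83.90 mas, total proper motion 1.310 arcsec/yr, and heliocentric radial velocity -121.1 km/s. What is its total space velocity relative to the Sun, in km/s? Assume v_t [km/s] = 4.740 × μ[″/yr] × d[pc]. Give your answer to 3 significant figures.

d = 1/p = 1/0.08390″ = 11.919 pc.
v_t = 4.740 μ d = 4.740 × 1.310 × 11.919 = 74.01 km/s.
v = √(v_r² + v_t²) = √((-121.1)² + 74.01²) = √20142.7 = 141.92 km/s.

142 km/s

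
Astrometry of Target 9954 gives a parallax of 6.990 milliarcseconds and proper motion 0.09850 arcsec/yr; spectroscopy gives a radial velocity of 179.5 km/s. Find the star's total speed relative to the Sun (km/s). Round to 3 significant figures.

192 km/s

d = 1/p = 1/0.006990″ = 143.06 pc.
v_t = 4.740 μ d = 4.740 × 0.09850 × 143.06 = 66.793 km/s.
v = √(v_r² + v_t²) = √(179.5² + 66.793²) = √36681.6 = 191.52 km/s.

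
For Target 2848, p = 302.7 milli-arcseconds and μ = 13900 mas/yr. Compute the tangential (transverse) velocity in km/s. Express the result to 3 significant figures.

218 km/s

d = 1/p = 1/0.3027″ = 3.3036 pc.
μ = 13900 mas/yr = 13.9 ″/yr.
v_t = 4.74 × μ × d = 4.74 × 13.9 × 3.3036 = 217.66 km/s.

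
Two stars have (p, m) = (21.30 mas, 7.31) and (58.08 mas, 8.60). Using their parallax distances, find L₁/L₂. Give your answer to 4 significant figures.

d₁ = 1/p₁ = 1/0.02130″ = 46.948 pc; d₂ = 1/p₂ = 1/0.05808″ = 17.218 pc.
M₁ = m₁ − 5 log₁₀ d₁ + 5 = 7.31 − 8.3581 + 5 = 3.9519.
M₂ = 8.60 − 6.1799 + 5 = 7.4201.
L₁/L₂ = 10^(0.4(M₂ − M₁)) = 10^(0.4 × 3.4682) = 10^1.38728 = 24.394.

L₁/L₂ = 24.39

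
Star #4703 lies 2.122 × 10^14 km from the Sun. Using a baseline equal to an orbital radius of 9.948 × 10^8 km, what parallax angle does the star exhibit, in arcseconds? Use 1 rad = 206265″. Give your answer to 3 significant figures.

θ ≈ B/d = (9.948 × 10^8) / (2.122 × 10^14) = 4.6880 × 10^-6 rad.
In arcseconds: 4.6880 × 10^-6 × 206265 = 0.96697″.

0.967 arcsec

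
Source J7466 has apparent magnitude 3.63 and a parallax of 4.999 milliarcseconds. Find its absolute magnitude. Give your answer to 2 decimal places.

d = 1/p = 1/0.004999″ = 200.04 pc.
m − M = 5 log₁₀(200.04) − 5 = 11.5056 − 5 = 6.5056.
M = m − (m − M) = 3.63 − 6.5056 = -2.88.

M = -2.88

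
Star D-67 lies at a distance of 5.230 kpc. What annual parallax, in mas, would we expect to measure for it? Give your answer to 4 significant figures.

0.1912 mas

d = 5.230 kpc = 5230 pc.
p = 1/d = 1/5230 = 0.0001912 arcsec.
= 0.0001912 × 1000 = 0.1912 mas.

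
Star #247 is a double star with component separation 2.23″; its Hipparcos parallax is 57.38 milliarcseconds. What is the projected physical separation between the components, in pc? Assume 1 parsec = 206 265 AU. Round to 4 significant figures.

d = 1/p = 1/0.05738″ = 17.428 pc.
At distance d (pc), an angle of θ arcsec spans θ·d AU: s = 2.23 × 17.428 = 38.864 AU.
= 38.864 / 206265 = 0.00018842 pc.

0.0001884 pc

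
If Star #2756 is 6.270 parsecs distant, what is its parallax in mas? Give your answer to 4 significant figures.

159.5 mas

p = 1/d = 1/6.27 = 0.15949 arcsec.
= 0.15949 × 1000 = 159.49 mas.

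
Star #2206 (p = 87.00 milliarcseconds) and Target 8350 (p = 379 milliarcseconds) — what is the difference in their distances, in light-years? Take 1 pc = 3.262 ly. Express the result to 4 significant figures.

d_A = 1/0.08700″ = 11.494 pc; d_B = 1/0.3790″ = 2.6385 pc.
|d_B − d_A| = |2.6385 − 11.494| = 8.8555 pc = 8.8555 × 3.262 ly = 28.887 ly.

28.89 ly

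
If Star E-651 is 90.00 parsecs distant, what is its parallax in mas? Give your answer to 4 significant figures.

11.11 mas

p = 1/d = 1/90 = 0.011111 arcsec.
= 0.011111 × 1000 = 11.111 mas.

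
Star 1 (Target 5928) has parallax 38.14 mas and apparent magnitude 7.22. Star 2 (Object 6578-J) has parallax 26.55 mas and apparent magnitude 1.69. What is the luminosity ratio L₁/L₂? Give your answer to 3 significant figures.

d₁ = 1/p₁ = 1/0.03814″ = 26.219 pc; d₂ = 1/p₂ = 1/0.02655″ = 37.665 pc.
M₁ = m₁ − 5 log₁₀ d₁ + 5 = 7.22 − 7.0931 + 5 = 5.1269.
M₂ = 1.69 − 7.8797 + 5 = -1.1897.
L₁/L₂ = 10^(0.4(M₂ − M₁)) = 10^(0.4 × (-6.3166)) = 10^(-2.52664) = 0.0029741.

L₁/L₂ = 0.00297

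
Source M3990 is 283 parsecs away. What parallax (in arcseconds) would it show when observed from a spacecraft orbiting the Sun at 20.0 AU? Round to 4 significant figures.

p (arcsec) = B (AU) / d (pc).
p = 20.0 / 283 = 0.070671 arcsec.

0.07067 arcsec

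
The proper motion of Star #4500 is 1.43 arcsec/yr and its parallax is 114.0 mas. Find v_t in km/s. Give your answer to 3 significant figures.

59.5 km/s

d = 1/p = 1/0.1140″ = 8.7719 pc.
v_t = 4.74 × μ × d = 4.74 × 1.43 × 8.7719 = 59.458 km/s.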